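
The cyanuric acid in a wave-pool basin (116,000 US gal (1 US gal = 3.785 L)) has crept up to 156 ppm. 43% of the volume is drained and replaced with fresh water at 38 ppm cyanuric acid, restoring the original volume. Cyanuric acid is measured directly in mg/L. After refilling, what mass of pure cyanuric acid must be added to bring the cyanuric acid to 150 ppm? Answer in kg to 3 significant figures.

Volume: 116,000 US gal × 3.785 L/gal = 439,060 L.
After draining 43% and refilling: 156 × 0.57 + 38 × 0.43 = 105.26 ppm.
Deficit to target: 150 − 105.26 = 44.74 mg/L.
Mass: 44.74 mg/L × 439,060 L = 19,640 g cyanuric acid.

19.6 kg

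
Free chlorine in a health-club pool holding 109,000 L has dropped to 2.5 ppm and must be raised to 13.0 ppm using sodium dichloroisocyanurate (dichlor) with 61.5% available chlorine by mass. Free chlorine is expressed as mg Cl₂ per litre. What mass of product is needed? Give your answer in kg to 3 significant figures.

Chlorine deficit: 13.0 − 2.5 = 10.5 ppm = 10.5 mg/L as Cl₂.
Cl₂ equivalent needed: 10.5 mg/L × 109,000 L = 1,144,000 mg = 1144 g.
Product at 61.5% available chlorine: 1144 / 0.615 = 1861 g.

1.86 kg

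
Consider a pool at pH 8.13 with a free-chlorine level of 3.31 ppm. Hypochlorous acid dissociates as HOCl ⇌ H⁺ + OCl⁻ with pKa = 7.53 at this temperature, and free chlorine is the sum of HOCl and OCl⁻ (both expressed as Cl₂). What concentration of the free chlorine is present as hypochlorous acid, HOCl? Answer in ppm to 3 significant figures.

[OCl⁻]/[HOCl] = 10^(pH − pKa) = 10^(8.13 − 7.53) = 10^0.60 = 3.981.
Fraction as HOCl = 1 / (1 + 3.981) = 0.2008.
HOCl = 0.2008 × 3.31 ppm = 0.6645 ppm.

0.665 ppm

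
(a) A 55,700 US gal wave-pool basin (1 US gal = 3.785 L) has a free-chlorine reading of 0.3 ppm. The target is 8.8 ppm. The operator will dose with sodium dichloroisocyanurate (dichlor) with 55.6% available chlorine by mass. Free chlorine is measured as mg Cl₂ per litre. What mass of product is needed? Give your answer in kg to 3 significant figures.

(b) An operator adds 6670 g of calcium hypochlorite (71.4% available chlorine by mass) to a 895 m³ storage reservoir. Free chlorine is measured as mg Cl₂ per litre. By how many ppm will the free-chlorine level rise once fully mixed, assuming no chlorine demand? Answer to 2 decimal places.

(a) Volume: 55,700 US gal × 3.785 L/gal = 210,824 L.
(a) Chlorine deficit: 8.8 − 0.3 = 8.5 ppm = 8.5 mg/L as Cl₂.
(a) Cl₂ equivalent needed: 8.5 mg/L × 210,824 L = 1,792,000 mg = 1792 g.
(a) Product at 55.6% available chlorine: 1792 / 0.556 = 3223 g.

(b) Volume: 895 m³ = 895,000 L.
(b) Available chlorine delivered: 6670 g × 0.714 = 4762 g as Cl₂.
(b) Concentration rise: 4762 g / 895,000 L = 5.321 mg/L = 5.32 ppm.

(a) 3.22 kg; (b) 5.32 ppm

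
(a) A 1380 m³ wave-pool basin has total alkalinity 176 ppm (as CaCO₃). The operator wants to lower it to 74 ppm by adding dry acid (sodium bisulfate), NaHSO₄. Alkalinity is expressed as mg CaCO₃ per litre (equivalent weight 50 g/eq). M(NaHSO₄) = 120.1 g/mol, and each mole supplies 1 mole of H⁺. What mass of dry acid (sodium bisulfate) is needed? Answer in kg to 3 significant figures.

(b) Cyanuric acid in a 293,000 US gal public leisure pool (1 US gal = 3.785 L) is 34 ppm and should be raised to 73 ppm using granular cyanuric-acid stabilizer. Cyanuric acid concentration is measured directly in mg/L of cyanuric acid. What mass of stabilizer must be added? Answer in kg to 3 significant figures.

(a) Volume: 1380 m³ = 1,380,000 L.
(a) Alkalinity to neutralize: (176 − 74) = 102 mg/L as CaCO₃ × 1,380,000 L = 140,800 g as CaCO₃.
(a) Equivalents of H⁺ required: 140,800 ÷ 50 g/eq = 2815 eq = 2815 mol NaHSO₄.
(a) Mass of NaHSO₄: 2815 × 120.1 = 338,100 g.

(b) Volume: 293,000 US gal × 3.785 L/gal = 1,109,005 L.
(b) CYA to add: (73 − 34) = 39 mg/L × 1,109,005 L = 43,250 g cyanuric acid.

(a) 338 kg; (b) 43.3 kg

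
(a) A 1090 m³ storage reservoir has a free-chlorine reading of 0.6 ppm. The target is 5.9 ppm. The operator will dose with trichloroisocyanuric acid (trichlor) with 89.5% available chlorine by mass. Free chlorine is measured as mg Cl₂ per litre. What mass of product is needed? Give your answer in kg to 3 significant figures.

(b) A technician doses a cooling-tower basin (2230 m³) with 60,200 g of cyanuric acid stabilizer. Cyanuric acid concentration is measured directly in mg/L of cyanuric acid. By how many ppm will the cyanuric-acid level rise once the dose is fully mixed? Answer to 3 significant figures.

(a) 6.45 kg; (b) 27.0 ppm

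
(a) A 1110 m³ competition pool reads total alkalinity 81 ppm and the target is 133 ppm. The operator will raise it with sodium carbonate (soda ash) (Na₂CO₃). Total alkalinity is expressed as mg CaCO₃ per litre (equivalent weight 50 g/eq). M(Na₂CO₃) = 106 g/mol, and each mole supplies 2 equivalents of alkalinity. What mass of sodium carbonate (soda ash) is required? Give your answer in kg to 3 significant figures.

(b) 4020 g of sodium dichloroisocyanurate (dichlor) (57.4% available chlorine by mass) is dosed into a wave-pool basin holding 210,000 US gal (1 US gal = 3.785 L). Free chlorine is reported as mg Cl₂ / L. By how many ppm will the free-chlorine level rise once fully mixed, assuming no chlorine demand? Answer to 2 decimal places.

(a) Volume: 1110 m³ = 1,110,000 L.
(a) Alkalinity to add: (133 − 81) = 52 mg/L as CaCO₃ × 1,110,000 L = 57,720 g as CaCO₃.
(a) Equivalents: 57,720 g ÷ 50 g/eq = 1154 eq.
(a) Each mole of Na₂CO₃ supplies 2 eq, so 1154 / 2 = 577.2 mol.
(a) Mass: 577.2 mol × 106 g/mol = 61,180 g.

(b) Volume: 210,000 US gal × 3.785 L/gal = 794,850 L.
(b) Available chlorine delivered: 4020 g × 0.574 = 2307 g as Cl₂.
(b) Concentration rise: 2307 g / 794,850 L = 2.903 mg/L = 2.90 ppm.

(a) 61.2 kg; (b) 2.90 ppm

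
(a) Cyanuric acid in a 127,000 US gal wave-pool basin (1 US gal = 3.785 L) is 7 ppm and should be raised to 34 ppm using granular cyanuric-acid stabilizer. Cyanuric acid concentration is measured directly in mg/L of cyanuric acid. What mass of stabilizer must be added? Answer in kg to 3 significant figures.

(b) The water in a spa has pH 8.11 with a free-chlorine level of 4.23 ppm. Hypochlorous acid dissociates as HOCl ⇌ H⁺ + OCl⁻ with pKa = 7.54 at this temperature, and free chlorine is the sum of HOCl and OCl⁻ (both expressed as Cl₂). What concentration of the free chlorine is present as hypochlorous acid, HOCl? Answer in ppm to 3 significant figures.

(a) Volume: 127,000 US gal × 3.785 L/gal = 480,695 L.
(a) CYA to add: (34 − 7) = 27 mg/L × 480,695 L = 12,980 g cyanuric acid.

(b) [OCl⁻]/[HOCl] = 10^(pH − pKa) = 10^(8.11 − 7.54) = 10^0.57 = 3.715.
(b) Fraction as HOCl = 1 / (1 + 3.715) = 0.2121.
(b) HOCl = 0.2121 × 4.23 ppm = 0.8971 ppm.

(a) 13.0 kg; (b) 0.897 ppm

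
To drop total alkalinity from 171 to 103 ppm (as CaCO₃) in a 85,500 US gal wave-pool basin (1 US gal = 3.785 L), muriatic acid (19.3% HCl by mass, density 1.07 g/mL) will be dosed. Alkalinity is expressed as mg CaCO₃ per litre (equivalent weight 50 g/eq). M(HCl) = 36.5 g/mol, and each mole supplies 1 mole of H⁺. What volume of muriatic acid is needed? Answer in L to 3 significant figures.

Volume: 85,500 US gal × 3.785 L/gal = 323,618 L.
Alkalinity to neutralize: (171 − 103) = 68 mg/L as CaCO₃ × 323,618 L = 22,010 g as CaCO₃.
Equivalents of H⁺ required: 22,010 ÷ 50 g/eq = 440.1 eq = 440.1 mol HCl.
Mass of HCl: 440.1 × 36.5 = 16,060 g.
Mass of 19.3% solution: 16,060 / 0.193 = 83,240 g.
Volume: 83,240 g ÷ 1.07 g/mL = 77,790 mL.

77.8 L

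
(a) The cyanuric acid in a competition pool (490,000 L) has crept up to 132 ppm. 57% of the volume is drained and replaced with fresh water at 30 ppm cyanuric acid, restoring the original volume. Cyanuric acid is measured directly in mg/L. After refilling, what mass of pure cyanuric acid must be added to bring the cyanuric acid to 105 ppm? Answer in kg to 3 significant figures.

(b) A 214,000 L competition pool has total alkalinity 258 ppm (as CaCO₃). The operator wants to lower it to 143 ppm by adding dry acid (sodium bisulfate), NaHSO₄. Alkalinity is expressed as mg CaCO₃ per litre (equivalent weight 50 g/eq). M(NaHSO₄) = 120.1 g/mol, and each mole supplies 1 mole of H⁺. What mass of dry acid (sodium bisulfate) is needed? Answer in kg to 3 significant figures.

(a) 15.3 kg; (b) 59.1 kg

(a) After draining 57% and refilling: 132 × 0.43 + 30 × 0.57 = 73.86 ppm.
(a) Deficit to target: 105 − 73.86 = 31.14 mg/L.
(a) Mass: 31.14 mg/L × 490,000 L = 15,260 g cyanuric acid.

(b) Alkalinity to neutralize: (258 − 143) = 115 mg/L as CaCO₃ × 214,000 L = 24,610 g as CaCO₃.
(b) Equivalents of H⁺ required: 24,610 ÷ 50 g/eq = 492.2 eq = 492.2 mol NaHSO₄.
(b) Mass of NaHSO₄: 492.2 × 120.1 = 59,110 g.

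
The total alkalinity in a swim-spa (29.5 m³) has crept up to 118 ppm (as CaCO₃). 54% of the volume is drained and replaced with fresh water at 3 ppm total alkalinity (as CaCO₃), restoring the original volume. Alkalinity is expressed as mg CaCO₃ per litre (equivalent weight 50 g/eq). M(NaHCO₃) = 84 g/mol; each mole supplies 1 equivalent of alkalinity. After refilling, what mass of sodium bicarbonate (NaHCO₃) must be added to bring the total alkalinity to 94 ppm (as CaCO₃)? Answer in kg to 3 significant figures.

1.89 kg

Volume: 29.5 m³ = 29,500 L.
After draining 54% and refilling: 118 × 0.46 + 3 × 0.54 = 55.9 ppm.
Deficit to target: 94 − 55.9 = 38.1 mg/L.
As CaCO₃: 38.1 mg/L × 29,500 L = 1124 g; ÷ 50 g/eq ÷ 1 = 22.48 mol NaHCO₃.
Mass: 22.48 × 84 = 1888 g.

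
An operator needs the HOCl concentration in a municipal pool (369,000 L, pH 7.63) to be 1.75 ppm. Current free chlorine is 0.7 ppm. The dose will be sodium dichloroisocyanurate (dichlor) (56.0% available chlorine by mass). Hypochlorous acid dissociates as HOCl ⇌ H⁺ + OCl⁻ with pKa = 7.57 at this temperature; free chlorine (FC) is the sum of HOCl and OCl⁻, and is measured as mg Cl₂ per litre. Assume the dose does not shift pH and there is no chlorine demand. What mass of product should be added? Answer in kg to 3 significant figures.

2.02 kg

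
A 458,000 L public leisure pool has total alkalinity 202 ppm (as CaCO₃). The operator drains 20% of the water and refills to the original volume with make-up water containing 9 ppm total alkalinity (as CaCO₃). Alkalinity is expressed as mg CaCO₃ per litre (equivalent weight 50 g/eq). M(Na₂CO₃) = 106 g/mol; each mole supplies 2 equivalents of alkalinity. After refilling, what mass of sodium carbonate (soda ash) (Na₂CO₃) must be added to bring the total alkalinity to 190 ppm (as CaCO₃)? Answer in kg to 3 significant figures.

After draining 20% and refilling: 202 × 0.80 + 9 × 0.20 = 163.4 ppm.
Deficit to target: 190 − 163.4 = 26.6 mg/L.
As CaCO₃: 26.6 mg/L × 458,000 L = 12,180 g; ÷ 50 g/eq ÷ 2 = 121.8 mol Na₂CO₃.
Mass: 121.8 × 106 = 12,910 g.

12.9 kg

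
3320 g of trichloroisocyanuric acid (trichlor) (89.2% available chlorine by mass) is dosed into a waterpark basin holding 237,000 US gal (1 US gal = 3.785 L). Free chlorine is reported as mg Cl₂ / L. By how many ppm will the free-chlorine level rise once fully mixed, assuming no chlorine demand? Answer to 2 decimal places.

Volume: 237,000 US gal × 3.785 L/gal = 897,045 L.
Available chlorine delivered: 3320 g × 0.892 = 2961 g as Cl₂.
Concentration rise: 2961 g / 897,045 L = 3.301 mg/L = 3.30 ppm.

3.30 ppm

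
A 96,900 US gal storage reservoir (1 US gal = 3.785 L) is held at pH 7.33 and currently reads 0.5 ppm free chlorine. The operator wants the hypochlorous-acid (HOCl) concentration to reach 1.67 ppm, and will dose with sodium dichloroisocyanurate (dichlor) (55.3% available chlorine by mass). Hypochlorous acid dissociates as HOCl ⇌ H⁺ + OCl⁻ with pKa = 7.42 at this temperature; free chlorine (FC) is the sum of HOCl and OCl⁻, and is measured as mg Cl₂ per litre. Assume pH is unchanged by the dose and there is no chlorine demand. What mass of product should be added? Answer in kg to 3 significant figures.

1.68 kg

Volume: 96,900 US gal × 3.785 L/gal = 366,766 L.
[OCl⁻]/[HOCl] = 10^(pH − pKa) = 10^(7.33 − 7.42) = 0.8128; fraction as HOCl = 1/(1 + 0.8128) = 0.5516.
Free chlorine required for 1.67 ppm HOCl: 1.67 / 0.5516 = 3.027 ppm.
FC to add: 3.027 − 0.5 = 2.527 mg/L as Cl₂.
Cl₂ equivalent: 2.527 mg/L × 366,766 L = 927 g.
Product at 55.3% available Cl: 927 / 0.553 = 1676 g.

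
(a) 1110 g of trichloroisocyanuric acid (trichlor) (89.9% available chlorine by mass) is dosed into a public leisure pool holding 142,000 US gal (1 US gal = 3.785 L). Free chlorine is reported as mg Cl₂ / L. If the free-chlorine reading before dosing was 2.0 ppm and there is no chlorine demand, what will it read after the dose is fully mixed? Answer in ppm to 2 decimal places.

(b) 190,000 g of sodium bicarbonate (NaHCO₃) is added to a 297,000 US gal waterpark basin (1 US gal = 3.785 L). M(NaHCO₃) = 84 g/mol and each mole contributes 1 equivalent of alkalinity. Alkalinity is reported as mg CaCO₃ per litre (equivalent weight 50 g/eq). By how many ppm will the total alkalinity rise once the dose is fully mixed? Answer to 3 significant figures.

(a) 3.86 ppm; (b) 101 ppm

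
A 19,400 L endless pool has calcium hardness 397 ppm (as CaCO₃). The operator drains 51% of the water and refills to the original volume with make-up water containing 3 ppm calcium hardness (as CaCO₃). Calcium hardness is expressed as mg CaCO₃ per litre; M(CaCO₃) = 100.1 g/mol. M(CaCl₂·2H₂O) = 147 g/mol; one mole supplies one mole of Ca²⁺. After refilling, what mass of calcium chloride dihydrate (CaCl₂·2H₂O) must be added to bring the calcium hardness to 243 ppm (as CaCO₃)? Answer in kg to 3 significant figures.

1.34 kg

After draining 51% and refilling: 397 × 0.49 + 3 × 0.51 = 196.06 ppm.
Deficit to target: 243 − 196.06 = 46.94 mg/L.
As CaCO₃: 46.94 mg/L × 19,400 L = 910.6 g; ÷ 100.1 = 9.097 mol Ca²⁺.
Mass: 9.097 × 147 = 1337 g.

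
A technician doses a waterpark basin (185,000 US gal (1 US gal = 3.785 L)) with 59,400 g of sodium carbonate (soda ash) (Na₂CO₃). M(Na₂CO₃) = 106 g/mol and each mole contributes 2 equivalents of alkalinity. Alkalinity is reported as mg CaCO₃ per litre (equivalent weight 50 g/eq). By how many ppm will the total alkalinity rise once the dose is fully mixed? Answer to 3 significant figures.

80.0 ppm

Volume: 185,000 US gal × 3.785 L/gal = 700,225 L.
Moles of Na₂CO₃: 59,400 g ÷ 106 g/mol = 560.4 mol → 1121 eq of alkalinity.
As CaCO₃: 1121 eq × 50 g/eq = 56,040 g.
Rise: 56,040 g / 700,225 L × 1000 = 80.03 mg/L.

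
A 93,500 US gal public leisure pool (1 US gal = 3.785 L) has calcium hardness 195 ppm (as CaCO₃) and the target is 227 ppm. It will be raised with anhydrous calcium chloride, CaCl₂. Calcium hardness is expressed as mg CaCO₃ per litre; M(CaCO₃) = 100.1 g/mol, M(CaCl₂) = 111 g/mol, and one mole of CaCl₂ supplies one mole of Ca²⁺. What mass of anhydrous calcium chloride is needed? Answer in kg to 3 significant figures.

Volume: 93,500 US gal × 3.785 L/gal = 353,898 L.
Hardness to add: (227 − 195) = 32 mg/L as CaCO₃ × 353,898 L = 11,320 g as CaCO₃.
Moles of Ca²⁺ (1 mol Ca²⁺ ≡ 1 mol CaCO₃): 11,320 / 100.1 g/mol = 113.1 mol.
Mass of CaCl₂: 113.1 × 111 = 12,560 g.

12.6 kg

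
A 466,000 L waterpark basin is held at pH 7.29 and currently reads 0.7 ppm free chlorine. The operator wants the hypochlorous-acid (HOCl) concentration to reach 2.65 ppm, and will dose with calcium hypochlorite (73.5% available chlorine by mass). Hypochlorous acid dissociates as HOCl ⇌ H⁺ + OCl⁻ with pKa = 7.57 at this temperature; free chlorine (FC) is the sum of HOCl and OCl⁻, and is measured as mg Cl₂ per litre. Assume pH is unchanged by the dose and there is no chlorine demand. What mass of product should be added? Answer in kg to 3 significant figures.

2.12 kg

[OCl⁻]/[HOCl] = 10^(pH − pKa) = 10^(7.29 − 7.57) = 0.5248; fraction as HOCl = 1/(1 + 0.5248) = 0.6558.
Free chlorine required for 2.65 ppm HOCl: 2.65 / 0.6558 = 4.041 ppm.
FC to add: 4.041 − 0.7 = 3.341 mg/L as Cl₂.
Cl₂ equivalent: 3.341 mg/L × 466,000 L = 1557 g.
Product at 73.5% available Cl: 1557 / 0.735 = 2118 g.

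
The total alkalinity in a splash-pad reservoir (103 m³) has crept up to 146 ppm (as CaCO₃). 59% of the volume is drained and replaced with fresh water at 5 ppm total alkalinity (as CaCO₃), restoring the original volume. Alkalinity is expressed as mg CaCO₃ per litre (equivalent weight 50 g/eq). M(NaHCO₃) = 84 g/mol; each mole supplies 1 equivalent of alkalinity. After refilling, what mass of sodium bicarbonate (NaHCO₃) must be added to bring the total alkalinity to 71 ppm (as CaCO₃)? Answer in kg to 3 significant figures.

1.42 kg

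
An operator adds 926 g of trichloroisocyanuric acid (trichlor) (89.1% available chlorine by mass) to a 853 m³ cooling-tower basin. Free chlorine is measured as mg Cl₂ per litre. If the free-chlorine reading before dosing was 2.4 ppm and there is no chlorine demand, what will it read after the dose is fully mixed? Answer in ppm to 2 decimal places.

Volume: 853 m³ = 853,000 L.
Available chlorine delivered: 926 g × 0.891 = 825.1 g as Cl₂.
Concentration rise: 825.1 g / 853,000 L = 0.9673 mg/L = 0.97 ppm.
Final FC: 2.4 + 0.97 = 3.37 ppm.

3.37 ppm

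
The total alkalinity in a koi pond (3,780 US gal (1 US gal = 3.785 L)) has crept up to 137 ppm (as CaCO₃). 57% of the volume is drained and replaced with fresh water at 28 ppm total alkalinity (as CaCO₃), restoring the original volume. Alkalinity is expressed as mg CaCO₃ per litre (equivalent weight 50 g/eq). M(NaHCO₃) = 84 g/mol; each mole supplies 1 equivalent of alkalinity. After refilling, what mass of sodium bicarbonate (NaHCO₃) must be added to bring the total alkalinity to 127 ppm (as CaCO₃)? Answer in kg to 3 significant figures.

1.25 kg

Volume: 3,780 US gal × 3.785 L/gal = 14,307 L.
After draining 57% and refilling: 137 × 0.43 + 28 × 0.57 = 74.87 ppm.
Deficit to target: 127 − 74.87 = 52.13 mg/L.
As CaCO₃: 52.13 mg/L × 14,307 L = 745.8 g; ÷ 50 g/eq ÷ 1 = 14.92 mol NaHCO₃.
Mass: 14.92 × 84 = 1253 g.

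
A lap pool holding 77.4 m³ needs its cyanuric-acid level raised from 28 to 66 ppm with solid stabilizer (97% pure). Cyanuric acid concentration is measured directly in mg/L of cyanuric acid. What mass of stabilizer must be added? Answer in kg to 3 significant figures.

3.03 kg

Volume: 77.4 m³ = 77,400 L.
CYA to add: (66 − 28) = 38 mg/L × 77,400 L = 2941 g cyanuric acid.
At 97% purity: 2941 / 0.97 = 3032 g product.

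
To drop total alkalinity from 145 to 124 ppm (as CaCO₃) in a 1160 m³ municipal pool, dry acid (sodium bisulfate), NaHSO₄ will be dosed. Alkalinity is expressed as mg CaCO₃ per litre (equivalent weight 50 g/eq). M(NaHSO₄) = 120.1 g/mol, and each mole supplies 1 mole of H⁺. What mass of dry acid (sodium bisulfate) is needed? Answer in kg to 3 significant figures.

Volume: 1160 m³ = 1,160,000 L.
Alkalinity to neutralize: (145 − 124) = 21 mg/L as CaCO₃ × 1,160,000 L = 24,360 g as CaCO₃.
Equivalents of H⁺ required: 24,360 ÷ 50 g/eq = 487.2 eq = 487.2 mol NaHSO₄.
Mass of NaHSO₄: 487.2 × 120.1 = 58,510 g.

58.5 kg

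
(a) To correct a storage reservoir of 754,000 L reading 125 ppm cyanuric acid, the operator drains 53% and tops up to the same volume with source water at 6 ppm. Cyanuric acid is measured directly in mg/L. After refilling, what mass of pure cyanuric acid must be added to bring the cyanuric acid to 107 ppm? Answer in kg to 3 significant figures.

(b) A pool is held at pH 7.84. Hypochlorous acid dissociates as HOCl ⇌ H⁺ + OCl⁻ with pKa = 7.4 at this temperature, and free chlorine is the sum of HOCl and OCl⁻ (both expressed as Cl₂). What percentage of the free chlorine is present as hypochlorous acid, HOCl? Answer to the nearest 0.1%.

(a) 34.0 kg; (b) 26.6%

(a) After draining 53% and refilling: 125 × 0.47 + 6 × 0.53 = 61.93 ppm.
(a) Deficit to target: 107 − 61.93 = 45.07 mg/L.
(a) Mass: 45.07 mg/L × 754,000 L = 33,980 g cyanuric acid.

(b) [OCl⁻]/[HOCl] = 10^(pH − pKa) = 10^(7.84 − 7.4) = 10^0.44 = 2.754.
(b) Fraction as HOCl = 1 / (1 + 2.754) = 0.2664.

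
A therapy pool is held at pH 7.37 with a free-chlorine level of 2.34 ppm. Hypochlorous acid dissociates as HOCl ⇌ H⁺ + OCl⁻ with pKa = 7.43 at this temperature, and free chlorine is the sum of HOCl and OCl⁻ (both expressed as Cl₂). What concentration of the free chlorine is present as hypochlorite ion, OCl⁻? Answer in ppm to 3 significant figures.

[OCl⁻]/[HOCl] = 10^(pH − pKa) = 10^(7.37 − 7.43) = 10^-0.06 = 0.871.
Fraction as HOCl = 1 / (1 + 0.871) = 0.5345.
OCl⁻ = (1 − 0.5345) × 2.34 ppm = 1.089 ppm.

1.09 ppm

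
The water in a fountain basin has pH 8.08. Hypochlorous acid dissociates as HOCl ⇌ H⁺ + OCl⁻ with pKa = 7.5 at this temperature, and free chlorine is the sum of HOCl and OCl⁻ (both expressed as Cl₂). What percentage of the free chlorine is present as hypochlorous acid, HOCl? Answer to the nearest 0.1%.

[OCl⁻]/[HOCl] = 10^(pH − pKa) = 10^(8.08 − 7.5) = 10^0.58 = 3.802.
Fraction as HOCl = 1 / (1 + 3.802) = 0.2083.

20.8%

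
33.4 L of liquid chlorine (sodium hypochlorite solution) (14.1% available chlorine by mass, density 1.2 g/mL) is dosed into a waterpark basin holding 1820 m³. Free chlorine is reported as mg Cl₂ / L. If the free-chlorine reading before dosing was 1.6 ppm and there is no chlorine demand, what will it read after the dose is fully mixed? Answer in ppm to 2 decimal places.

4.71 ppm

Volume: 1820 m³ = 1,820,000 L.
Mass of solution: 33.4 L × 1000 mL/L × 1.2 g/mL = 40,080 g.
Available chlorine delivered: 40,080 g × 0.141 = 5651 g as Cl₂.
Concentration rise: 5651 g / 1,820,000 L = 3.105 mg/L = 3.11 ppm.
Final FC: 1.6 + 3.11 = 4.71 ppm.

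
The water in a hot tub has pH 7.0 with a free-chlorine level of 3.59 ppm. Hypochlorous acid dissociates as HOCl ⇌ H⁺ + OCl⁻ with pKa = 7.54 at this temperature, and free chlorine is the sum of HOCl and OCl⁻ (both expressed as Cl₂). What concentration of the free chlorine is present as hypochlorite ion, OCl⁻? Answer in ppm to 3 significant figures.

0.804 ppm

[OCl⁻]/[HOCl] = 10^(pH − pKa) = 10^(7.0 − 7.54) = 10^-0.54 = 0.2884.
Fraction as HOCl = 1 / (1 + 0.2884) = 0.7762.
OCl⁻ = (1 − 0.7762) × 3.59 ppm = 0.8036 ppm.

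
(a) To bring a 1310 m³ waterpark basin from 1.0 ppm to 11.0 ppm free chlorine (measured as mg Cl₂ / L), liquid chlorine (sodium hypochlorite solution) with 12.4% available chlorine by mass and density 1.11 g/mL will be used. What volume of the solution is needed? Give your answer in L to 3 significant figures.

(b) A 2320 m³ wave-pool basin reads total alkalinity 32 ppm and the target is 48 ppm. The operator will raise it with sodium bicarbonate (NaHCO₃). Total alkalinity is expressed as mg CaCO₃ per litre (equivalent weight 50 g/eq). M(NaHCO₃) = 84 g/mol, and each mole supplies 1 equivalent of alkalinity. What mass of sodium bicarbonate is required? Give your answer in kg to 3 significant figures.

(a) Volume: 1310 m³ = 1,310,000 L.
(a) Chlorine deficit: 11.0 − 1.0 = 10 ppm = 10 mg/L as Cl₂.
(a) Cl₂ equivalent needed: 10 mg/L × 1,310,000 L = 13,100,000 mg = 13,100 g.
(a) Product at 12.4% available chlorine: 13,100 / 0.124 = 105,600 g.
(a) Volume at density 1.11 g/mL: 105,600 g ÷ 1.11 g/mL = 95,180 mL.

(b) Volume: 2320 m³ = 2,320,000 L.
(b) Alkalinity to add: (48 − 32) = 16 mg/L as CaCO₃ × 2,320,000 L = 37,120 g as CaCO₃.
(b) Equivalents: 37,120 g ÷ 50 g/eq = 742.4 eq.
(b) NaHCO₃ supplies 1 eq per mole → 742.4 mol.
(b) Mass: 742.4 mol × 84 g/mol = 62,360 g.

(a) 95.2 L; (b) 62.4 kg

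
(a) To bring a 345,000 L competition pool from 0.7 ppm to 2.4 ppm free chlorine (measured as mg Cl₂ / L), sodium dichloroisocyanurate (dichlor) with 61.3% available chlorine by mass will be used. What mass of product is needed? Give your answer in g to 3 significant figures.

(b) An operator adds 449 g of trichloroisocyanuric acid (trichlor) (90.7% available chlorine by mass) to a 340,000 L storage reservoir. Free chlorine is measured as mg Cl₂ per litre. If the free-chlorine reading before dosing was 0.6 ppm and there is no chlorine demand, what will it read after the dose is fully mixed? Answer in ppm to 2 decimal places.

(a) 957 g; (b) 1.80 ppm

(a) Chlorine deficit: 2.4 − 0.7 = 1.7 ppm = 1.7 mg/L as Cl₂.
(a) Cl₂ equivalent needed: 1.7 mg/L × 345,000 L = 586,500 mg = 586.5 g.
(a) Product at 61.3% available chlorine: 586.5 / 0.613 = 956.8 g.

(b) Available chlorine delivered: 449 g × 0.907 = 407.2 g as Cl₂.
(b) Concentration rise: 407.2 g / 340,000 L = 1.198 mg/L = 1.20 ppm.
(b) Final FC: 0.6 + 1.20 = 1.80 ppm.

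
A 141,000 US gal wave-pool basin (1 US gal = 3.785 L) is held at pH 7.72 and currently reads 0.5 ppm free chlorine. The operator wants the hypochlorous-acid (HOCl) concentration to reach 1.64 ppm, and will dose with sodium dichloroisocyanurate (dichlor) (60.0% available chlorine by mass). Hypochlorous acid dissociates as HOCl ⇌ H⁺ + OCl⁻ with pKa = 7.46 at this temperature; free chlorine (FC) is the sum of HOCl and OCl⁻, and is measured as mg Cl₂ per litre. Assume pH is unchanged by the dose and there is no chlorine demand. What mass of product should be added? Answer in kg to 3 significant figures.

Volume: 141,000 US gal × 3.785 L/gal = 533,685 L.
[OCl⁻]/[HOCl] = 10^(pH − pKa) = 10^(7.72 − 7.46) = 1.82; fraction as HOCl = 1/(1 + 1.82) = 0.3546.
Free chlorine required for 1.64 ppm HOCl: 1.64 / 0.3546 = 4.624 ppm.
FC to add: 4.624 − 0.5 = 4.124 mg/L as Cl₂.
Cl₂ equivalent: 4.124 mg/L × 533,685 L = 2201 g.
Product at 60.0% available Cl: 2201 / 0.6 = 3668 g.

3.67 kg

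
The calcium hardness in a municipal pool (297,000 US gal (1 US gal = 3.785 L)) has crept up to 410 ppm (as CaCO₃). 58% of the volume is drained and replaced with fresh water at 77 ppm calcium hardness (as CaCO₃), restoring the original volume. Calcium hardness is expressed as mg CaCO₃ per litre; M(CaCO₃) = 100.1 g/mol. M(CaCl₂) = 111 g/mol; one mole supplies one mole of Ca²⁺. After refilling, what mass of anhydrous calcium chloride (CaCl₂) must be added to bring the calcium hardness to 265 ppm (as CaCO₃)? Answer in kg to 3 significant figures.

60.0 kg

Volume: 297,000 US gal × 3.785 L/gal = 1,124,145 L.
After draining 58% and refilling: 410 × 0.42 + 77 × 0.58 = 216.86 ppm.
Deficit to target: 265 − 216.86 = 48.14 mg/L.
As CaCO₃: 48.14 mg/L × 1,124,145 L = 54,120 g; ÷ 100.1 = 540.6 mol Ca²⁺.
Mass: 540.6 × 111 = 60,010 g.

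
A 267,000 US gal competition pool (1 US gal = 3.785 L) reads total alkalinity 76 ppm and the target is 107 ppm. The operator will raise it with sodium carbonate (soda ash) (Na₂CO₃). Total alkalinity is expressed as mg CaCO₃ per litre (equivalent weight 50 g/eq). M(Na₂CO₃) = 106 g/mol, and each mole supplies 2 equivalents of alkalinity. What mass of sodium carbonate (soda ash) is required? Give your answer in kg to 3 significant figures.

33.2 kg

Volume: 267,000 US gal × 3.785 L/gal = 1,010,595 L.
Alkalinity to add: (107 − 76) = 31 mg/L as CaCO₃ × 1,010,595 L = 31,330 g as CaCO₃.
Equivalents: 31,330 g ÷ 50 g/eq = 626.6 eq.
Each mole of Na₂CO₃ supplies 2 eq, so 626.6 / 2 = 313.3 mol.
Mass: 313.3 mol × 106 g/mol = 33,210 g.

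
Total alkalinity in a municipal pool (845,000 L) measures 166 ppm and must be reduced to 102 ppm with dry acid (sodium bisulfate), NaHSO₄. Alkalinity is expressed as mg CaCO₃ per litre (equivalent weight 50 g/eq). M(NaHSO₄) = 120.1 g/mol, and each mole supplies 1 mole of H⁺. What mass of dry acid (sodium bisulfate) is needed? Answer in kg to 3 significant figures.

130 kg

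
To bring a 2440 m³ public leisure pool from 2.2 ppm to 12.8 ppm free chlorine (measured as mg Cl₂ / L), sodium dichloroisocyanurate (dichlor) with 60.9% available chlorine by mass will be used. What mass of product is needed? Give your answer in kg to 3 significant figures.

Volume: 2440 m³ = 2,440,000 L.
Chlorine deficit: 12.8 − 2.2 = 10.6 ppm = 10.6 mg/L as Cl₂.
Cl₂ equivalent needed: 10.6 mg/L × 2,440,000 L = 25,860,000 mg = 25,860 g.
Product at 60.9% available chlorine: 25,860 / 0.609 = 42,470 g.

42.5 kg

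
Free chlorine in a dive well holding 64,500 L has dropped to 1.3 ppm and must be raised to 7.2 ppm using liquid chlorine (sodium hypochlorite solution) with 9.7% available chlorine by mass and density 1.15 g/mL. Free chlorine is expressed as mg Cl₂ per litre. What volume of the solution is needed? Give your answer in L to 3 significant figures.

Chlorine deficit: 7.2 − 1.3 = 5.9 ppm = 5.9 mg/L as Cl₂.
Cl₂ equivalent needed: 5.9 mg/L × 64,500 L = 380,600 mg = 380.6 g.
Product at 9.7% available chlorine: 380.6 / 0.097 = 3923 g.
Volume at density 1.15 g/mL: 3923 g ÷ 1.15 g/mL = 3411 mL.

3.41 L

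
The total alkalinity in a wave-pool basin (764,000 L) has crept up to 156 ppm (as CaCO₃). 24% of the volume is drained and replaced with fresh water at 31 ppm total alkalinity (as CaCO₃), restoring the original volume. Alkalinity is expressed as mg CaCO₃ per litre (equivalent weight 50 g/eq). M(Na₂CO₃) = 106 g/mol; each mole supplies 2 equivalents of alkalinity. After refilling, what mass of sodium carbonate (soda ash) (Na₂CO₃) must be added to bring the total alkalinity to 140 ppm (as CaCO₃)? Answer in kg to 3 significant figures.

11.3 kg

After draining 24% and refilling: 156 × 0.76 + 31 × 0.24 = 126 ppm.
Deficit to target: 140 − 126 = 14 mg/L.
As CaCO₃: 14 mg/L × 764,000 L = 10,700 g; ÷ 50 g/eq ÷ 2 = 107 mol Na₂CO₃.
Mass: 107 × 106 = 11,340 g.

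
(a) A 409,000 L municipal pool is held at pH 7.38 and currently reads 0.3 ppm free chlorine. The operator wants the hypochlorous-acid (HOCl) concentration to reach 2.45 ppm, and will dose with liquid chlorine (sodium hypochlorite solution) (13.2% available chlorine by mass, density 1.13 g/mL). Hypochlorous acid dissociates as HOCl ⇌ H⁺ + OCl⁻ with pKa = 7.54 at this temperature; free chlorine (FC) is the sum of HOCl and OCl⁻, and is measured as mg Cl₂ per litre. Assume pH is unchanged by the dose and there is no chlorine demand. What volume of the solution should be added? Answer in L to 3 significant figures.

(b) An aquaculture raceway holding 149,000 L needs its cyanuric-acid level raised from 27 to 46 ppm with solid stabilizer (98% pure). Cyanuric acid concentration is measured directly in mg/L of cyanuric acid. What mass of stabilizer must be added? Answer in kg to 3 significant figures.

(a) [OCl⁻]/[HOCl] = 10^(pH − pKa) = 10^(7.38 − 7.54) = 0.6918; fraction as HOCl = 1/(1 + 0.6918) = 0.5911.
(a) Free chlorine required for 2.45 ppm HOCl: 2.45 / 0.5911 = 4.145 ppm.
(a) FC to add: 4.145 − 0.3 = 3.845 mg/L as Cl₂.
(a) Cl₂ equivalent: 3.845 mg/L × 409,000 L = 1573 g.
(a) Product at 13.2% available Cl: 1573 / 0.132 = 11,910 g.
(a) Volume: 11,910 g ÷ 1.13 g/mL = 10,540 mL.

(b) CYA to add: (46 − 27) = 19 mg/L × 149,000 L = 2831 g cyanuric acid.
(b) At 98% purity: 2831 / 0.98 = 2889 g product.

(a) 10.5 L; (b) 2.89 kg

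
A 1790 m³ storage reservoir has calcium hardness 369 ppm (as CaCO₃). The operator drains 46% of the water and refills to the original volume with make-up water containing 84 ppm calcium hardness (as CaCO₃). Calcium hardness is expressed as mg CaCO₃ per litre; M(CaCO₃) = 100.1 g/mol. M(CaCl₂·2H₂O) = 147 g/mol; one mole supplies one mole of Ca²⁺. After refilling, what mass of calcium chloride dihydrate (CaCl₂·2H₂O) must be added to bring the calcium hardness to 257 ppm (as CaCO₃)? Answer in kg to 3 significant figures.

Volume: 1790 m³ = 1,790,000 L.
After draining 46% and refilling: 369 × 0.54 + 84 × 0.46 = 237.9 ppm.
Deficit to target: 257 − 237.9 = 19.1 mg/L.
As CaCO₃: 19.1 mg/L × 1,790,000 L = 34,190 g; ÷ 100.1 = 341.5 mol Ca²⁺.
Mass: 341.5 × 147 = 50,210 g.

50.2 kg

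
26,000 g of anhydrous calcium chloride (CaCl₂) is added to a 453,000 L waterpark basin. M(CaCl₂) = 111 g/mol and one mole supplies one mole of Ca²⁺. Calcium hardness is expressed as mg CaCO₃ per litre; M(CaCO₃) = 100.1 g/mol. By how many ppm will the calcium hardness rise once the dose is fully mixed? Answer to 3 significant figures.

Moles of Ca²⁺: 26,000 g ÷ 111 g/mol = 234.2 mol.
As CaCO₃: 234.2 mol × 100.1 g/mol = 23,450 g.
Rise: 23,450 g / 453,000 L × 1000 = 51.76 mg/L.

51.8 ppm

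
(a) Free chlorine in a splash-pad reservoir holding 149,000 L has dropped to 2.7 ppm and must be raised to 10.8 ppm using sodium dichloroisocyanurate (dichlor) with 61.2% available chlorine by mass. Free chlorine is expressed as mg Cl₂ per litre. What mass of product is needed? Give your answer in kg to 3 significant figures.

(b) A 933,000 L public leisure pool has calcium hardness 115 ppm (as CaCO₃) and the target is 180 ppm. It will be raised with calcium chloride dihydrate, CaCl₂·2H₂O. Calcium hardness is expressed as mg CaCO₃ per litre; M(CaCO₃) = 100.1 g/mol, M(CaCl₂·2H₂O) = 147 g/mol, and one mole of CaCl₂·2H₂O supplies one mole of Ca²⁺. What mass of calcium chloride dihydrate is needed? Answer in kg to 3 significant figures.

(a) Chlorine deficit: 10.8 − 2.7 = 8.1 ppm = 8.1 mg/L as Cl₂.
(a) Cl₂ equivalent needed: 8.1 mg/L × 149,000 L = 1,207,000 mg = 1207 g.
(a) Product at 61.2% available chlorine: 1207 / 0.612 = 1972 g.

(b) Hardness to add: (180 − 115) = 65 mg/L as CaCO₃ × 933,000 L = 60,640 g as CaCO₃.
(b) Moles of Ca²⁺ (1 mol Ca²⁺ ≡ 1 mol CaCO₃): 60,640 / 100.1 g/mol = 605.8 mol.
(b) Mass of CaCl₂·2H₂O: 605.8 × 147 = 89,060 g.

(a) 1.97 kg; (b) 89.1 kg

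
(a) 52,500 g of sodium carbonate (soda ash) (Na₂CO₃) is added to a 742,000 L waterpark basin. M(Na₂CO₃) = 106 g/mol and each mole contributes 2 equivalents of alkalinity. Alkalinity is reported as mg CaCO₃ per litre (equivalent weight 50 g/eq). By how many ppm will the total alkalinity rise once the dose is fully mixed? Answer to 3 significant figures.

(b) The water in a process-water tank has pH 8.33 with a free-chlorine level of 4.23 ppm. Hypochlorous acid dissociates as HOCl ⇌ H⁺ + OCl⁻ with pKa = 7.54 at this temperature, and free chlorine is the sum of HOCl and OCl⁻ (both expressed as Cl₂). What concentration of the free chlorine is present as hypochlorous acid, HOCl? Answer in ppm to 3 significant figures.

(a) 66.7 ppm; (b) 0.590 ppm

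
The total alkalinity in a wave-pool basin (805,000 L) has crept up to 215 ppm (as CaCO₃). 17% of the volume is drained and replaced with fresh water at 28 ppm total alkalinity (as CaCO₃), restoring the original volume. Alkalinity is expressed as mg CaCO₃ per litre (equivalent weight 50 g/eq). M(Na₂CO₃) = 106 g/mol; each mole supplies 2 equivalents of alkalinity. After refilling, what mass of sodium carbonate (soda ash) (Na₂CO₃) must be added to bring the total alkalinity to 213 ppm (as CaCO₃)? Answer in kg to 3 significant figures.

25.4 kg

After draining 17% and refilling: 215 × 0.83 + 28 × 0.17 = 183.21 ppm.
Deficit to target: 213 − 183.21 = 29.79 mg/L.
As CaCO₃: 29.79 mg/L × 805,000 L = 23,980 g; ÷ 50 g/eq ÷ 2 = 239.8 mol Na₂CO₃.
Mass: 239.8 × 106 = 25,420 g.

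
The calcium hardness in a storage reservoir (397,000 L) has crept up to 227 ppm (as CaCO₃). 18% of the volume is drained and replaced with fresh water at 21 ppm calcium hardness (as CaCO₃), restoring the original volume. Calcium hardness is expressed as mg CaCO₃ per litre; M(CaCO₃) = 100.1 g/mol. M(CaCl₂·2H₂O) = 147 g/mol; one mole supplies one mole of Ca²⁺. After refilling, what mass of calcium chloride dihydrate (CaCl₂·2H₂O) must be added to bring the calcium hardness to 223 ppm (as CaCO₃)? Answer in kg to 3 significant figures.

19.3 kg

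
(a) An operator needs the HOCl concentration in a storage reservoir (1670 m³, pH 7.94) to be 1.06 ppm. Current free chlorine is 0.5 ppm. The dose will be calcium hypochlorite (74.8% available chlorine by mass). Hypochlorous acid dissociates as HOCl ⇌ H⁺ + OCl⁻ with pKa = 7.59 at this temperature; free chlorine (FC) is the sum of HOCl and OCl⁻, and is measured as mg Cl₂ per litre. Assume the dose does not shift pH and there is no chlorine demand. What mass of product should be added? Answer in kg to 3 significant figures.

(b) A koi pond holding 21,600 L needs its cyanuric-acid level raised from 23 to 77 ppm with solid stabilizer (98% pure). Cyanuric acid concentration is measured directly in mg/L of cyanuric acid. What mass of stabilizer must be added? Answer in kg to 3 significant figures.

(a) 6.55 kg; (b) 1.19 kg

(a) Volume: 1670 m³ = 1,670,000 L.
(a) [OCl⁻]/[HOCl] = 10^(pH − pKa) = 10^(7.94 − 7.59) = 2.239; fraction as HOCl = 1/(1 + 2.239) = 0.3088.
(a) Free chlorine required for 1.06 ppm HOCl: 1.06 / 0.3088 = 3.433 ppm.
(a) FC to add: 3.433 − 0.5 = 2.933 mg/L as Cl₂.
(a) Cl₂ equivalent: 2.933 mg/L × 1,670,000 L = 4898 g.
(a) Product at 74.8% available Cl: 4898 / 0.748 = 6548 g.

(b) CYA to add: (77 − 23) = 54 mg/L × 21,600 L = 1166 g cyanuric acid.
(b) At 98% purity: 1166 / 0.98 = 1190 g product.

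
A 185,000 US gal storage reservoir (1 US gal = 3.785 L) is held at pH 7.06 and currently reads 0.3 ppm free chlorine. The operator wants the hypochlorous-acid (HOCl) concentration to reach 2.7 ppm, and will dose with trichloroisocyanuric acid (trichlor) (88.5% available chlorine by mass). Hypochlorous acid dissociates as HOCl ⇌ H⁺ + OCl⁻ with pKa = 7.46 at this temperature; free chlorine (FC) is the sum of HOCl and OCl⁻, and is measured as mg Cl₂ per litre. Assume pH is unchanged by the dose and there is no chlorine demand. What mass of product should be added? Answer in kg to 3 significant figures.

2.75 kg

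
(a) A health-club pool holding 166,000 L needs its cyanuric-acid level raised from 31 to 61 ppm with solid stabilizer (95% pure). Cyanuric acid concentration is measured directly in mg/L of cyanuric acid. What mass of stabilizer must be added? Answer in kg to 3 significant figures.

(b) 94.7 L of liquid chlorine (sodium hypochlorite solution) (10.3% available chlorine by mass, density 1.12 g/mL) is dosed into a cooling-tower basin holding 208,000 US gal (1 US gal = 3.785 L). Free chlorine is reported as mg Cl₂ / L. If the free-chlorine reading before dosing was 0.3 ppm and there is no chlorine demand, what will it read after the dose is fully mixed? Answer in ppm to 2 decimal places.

(a) 5.24 kg; (b) 14.18 ppm

(a) CYA to add: (61 − 31) = 30 mg/L × 166,000 L = 4980 g cyanuric acid.
(a) At 95% purity: 4980 / 0.95 = 5242 g product.

(b) Volume: 208,000 US gal × 3.785 L/gal = 787,280 L.
(b) Mass of solution: 94.7 L × 1000 mL/L × 1.12 g/mL = 106,100 g.
(b) Available chlorine delivered: 106,100 g × 0.103 = 10,920 g as Cl₂.
(b) Concentration rise: 10,920 g / 787,280 L = 13.88 mg/L = 13.88 ppm.
(b) Final FC: 0.3 + 13.88 = 14.18 ppm.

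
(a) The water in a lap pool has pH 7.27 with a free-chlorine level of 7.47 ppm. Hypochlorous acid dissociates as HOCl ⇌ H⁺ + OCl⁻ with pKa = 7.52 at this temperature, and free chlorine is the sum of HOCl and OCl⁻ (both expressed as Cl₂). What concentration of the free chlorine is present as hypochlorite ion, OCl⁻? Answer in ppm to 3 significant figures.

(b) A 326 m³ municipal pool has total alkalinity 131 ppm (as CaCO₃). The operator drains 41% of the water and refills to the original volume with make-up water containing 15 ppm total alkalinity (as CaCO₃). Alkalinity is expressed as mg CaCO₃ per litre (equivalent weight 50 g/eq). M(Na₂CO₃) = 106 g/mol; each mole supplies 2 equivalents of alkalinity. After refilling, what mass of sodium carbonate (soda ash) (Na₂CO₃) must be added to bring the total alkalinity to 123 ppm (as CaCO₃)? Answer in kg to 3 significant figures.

(a) 2.69 ppm; (b) 13.7 kg

(a) [OCl⁻]/[HOCl] = 10^(pH − pKa) = 10^(7.27 − 7.52) = 10^-0.25 = 0.5623.
(a) Fraction as HOCl = 1 / (1 + 0.5623) = 0.6401.
(a) OCl⁻ = (1 − 0.6401) × 7.47 ppm = 2.689 ppm.

(b) Volume: 326 m³ = 326,000 L.
(b) After draining 41% and refilling: 131 × 0.59 + 15 × 0.41 = 83.44 ppm.
(b) Deficit to target: 123 − 83.44 = 39.56 mg/L.
(b) As CaCO₃: 39.56 mg/L × 326,000 L = 12,900 g; ÷ 50 g/eq ÷ 2 = 129 mol Na₂CO₃.
(b) Mass: 129 × 106 = 13,670 g.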